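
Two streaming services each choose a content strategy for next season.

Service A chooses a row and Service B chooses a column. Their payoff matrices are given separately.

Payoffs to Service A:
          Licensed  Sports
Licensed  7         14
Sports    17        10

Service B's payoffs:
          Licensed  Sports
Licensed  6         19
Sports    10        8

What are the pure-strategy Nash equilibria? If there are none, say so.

(Licensed, Licensed): Service A can switch to Sports (7 → 17). Not NE.
(Licensed, Sports): Service A gets 14, best alternative 10; Service B gets 19, best alternative 6. No profitable deviation — NE.
(Sports, Licensed): Service A gets 17, best alternative 7; Service B gets 10, best alternative 8. No profitable deviation — NE.
(Sports, Sports): Service A can switch to Licensed (10 → 14). Not NE.

Pure-strategy Nash equilibria: (Licensed, Sports); (Sports, Licensed)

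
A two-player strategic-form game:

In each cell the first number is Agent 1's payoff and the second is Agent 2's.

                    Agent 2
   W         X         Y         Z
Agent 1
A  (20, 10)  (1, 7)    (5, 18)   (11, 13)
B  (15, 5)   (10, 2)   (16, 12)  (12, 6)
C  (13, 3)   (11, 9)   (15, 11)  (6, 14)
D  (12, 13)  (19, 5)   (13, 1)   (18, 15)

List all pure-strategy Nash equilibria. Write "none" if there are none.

The pure Nash equilibria are (B, Y) and (D, Z).

Check each profile: it is a Nash equilibrium iff no player can strictly gain by switching unilaterally.
(A, W): Agent 2 can switch to Y (10 → 18). Not NE.
(A, X): Agent 1 can switch to B (1 → 10). Not NE.
(A, Y): Agent 1 can switch to B (5 → 16). Not NE.
(A, Z): Agent 1 can switch to B (11 → 12). Not NE.
(B, W): Agent 1 can switch to A (15 → 20). Not NE.
(B, X): Agent 1 can switch to C (10 → 11). Not NE.
(B, Y): Agent 1 gets 16, best alternative 15; Agent 2 gets 12, best alternative 6. No profitable deviation — NE.
(D, Z): Agent 1 gets 18, best alternative 12; Agent 2 gets 15, best alternative 13. No profitable deviation — NE.
(The remaining 8 profiles each have a profitable deviation by the same check.)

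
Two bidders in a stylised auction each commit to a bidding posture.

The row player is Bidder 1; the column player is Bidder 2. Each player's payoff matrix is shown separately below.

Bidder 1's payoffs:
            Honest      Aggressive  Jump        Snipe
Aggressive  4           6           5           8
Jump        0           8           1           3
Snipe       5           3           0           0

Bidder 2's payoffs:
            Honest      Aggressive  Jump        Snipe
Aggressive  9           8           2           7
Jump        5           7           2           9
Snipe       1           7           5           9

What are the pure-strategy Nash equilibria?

For each strategy profile, look for a profitable unilateral deviation.
(Aggressive, Honest): Bidder 1 can switch to Snipe (4 → 5). Not NE.
(Aggressive, Aggressive): Bidder 1 can switch to Jump (6 → 8). Not NE.
(Aggressive, Jump): Bidder 2 can switch to Honest (2 → 9). Not NE.
(Aggressive, Snipe): Bidder 2 can switch to Honest (7 → 9). Not NE.
(Jump, Honest): Bidder 1 can switch to Aggressive (0 → 4). Not NE.
(Jump, Aggressive): Bidder 2 can switch to Snipe (7 → 9). Not NE.
(Jump, Jump): Bidder 1 can switch to Aggressive (1 → 5). Not NE.
(Jump, Snipe): Bidder 1 can switch to Aggressive (3 → 8). Not NE.
(Snipe, Honest): Bidder 2 can switch to Aggressive (1 → 7). Not NE.
(Snipe, Aggressive): Bidder 1 can switch to Aggressive (3 → 6). Not NE.
(Snipe, Jump): Bidder 1 can switch to Aggressive (0 → 5). Not NE.
(Snipe, Snipe): Bidder 1 can switch to Aggressive (0 → 8). Not NE.

There is no pure-strategy Nash equilibrium.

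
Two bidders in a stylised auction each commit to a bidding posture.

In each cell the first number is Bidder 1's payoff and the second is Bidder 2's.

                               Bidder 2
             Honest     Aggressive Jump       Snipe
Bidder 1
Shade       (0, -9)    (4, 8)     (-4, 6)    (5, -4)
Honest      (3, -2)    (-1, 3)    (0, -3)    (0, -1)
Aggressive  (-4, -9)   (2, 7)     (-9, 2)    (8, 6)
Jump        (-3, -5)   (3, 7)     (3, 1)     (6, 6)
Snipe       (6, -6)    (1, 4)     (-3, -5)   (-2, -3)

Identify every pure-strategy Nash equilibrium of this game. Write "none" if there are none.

The unique pure-strategy Nash equilibrium is (Shade, Aggressive).

(Shade, Honest): Bidder 1 can switch to Honest (0 → 3). Not NE.
(Shade, Aggressive): Bidder 1 gets 4, best alternative 3; Bidder 2 gets 8, best alternative 6. No profitable deviation — NE.
(Shade, Jump): Bidder 1 can switch to Honest (-4 → 0). Not NE.
(Shade, Snipe): Bidder 1 can switch to Aggressive (5 → 8). Not NE.
(Honest, Honest): Bidder 1 can switch to Snipe (3 → 6). Not NE.
(Honest, Aggressive): Bidder 1 can switch to Shade (-1 → 4). Not NE.
(Honest, Jump): Bidder 1 can switch to Jump (0 → 3). Not NE.
(Honest, Snipe): Bidder 1 can switch to Shade (0 → 5). Not NE.
(Aggressive, Honest): Bidder 1 can switch to Shade (-4 → 0). Not NE.
(Aggressive, Aggressive): Bidder 1 can switch to Shade (2 → 4). Not NE.
(Aggressive, Jump): Bidder 1 can switch to Shade (-9 → -4). Not NE.
(Aggressive, Snipe): Bidder 2 can switch to Aggressive (6 → 7). Not NE.
(Jump, Honest): Bidder 1 can switch to Shade (-3 → 0). Not NE.
(The remaining 7 profiles each have a profitable deviation by the same check.)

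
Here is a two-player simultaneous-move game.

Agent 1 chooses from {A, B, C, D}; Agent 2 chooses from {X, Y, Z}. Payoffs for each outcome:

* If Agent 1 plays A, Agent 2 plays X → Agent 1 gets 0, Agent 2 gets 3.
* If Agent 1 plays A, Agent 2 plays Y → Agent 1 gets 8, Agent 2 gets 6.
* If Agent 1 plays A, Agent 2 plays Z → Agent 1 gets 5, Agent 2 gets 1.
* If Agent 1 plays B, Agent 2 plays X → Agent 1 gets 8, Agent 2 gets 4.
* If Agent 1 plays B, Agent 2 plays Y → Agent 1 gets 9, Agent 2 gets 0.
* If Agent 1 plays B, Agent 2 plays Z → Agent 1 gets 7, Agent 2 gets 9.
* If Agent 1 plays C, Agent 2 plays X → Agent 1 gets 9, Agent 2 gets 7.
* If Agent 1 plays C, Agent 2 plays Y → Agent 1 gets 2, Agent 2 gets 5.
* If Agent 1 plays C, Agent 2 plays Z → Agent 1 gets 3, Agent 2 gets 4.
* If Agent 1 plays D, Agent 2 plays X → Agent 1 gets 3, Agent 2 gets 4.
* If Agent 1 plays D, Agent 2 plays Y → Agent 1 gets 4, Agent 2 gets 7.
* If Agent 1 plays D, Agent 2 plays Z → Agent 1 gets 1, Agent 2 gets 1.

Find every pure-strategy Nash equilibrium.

(B, Z), (C, X)

Mark each player's best response to every combination of opponents' strategies; a profile where every player is best-responding is a pure Nash equilibrium.
Agent 1 against X: payoffs 0, 8, 9, 3 → best response C.
Agent 1 against Y: payoffs 8, 9, 2, 4 → best response B.
Agent 1 against Z: payoffs 5, 7, 3, 1 → best response B.
Agent 2 against A: payoffs 3, 6, 1 → best response Y.
Agent 2 against B: payoffs 4, 0, 9 → best response Z.
Agent 2 against C: payoffs 7, 5, 4 → best response X.
Agent 2 against D: payoffs 4, 7, 1 → best response Y.
Mutual best responses: (B, Z); (C, X).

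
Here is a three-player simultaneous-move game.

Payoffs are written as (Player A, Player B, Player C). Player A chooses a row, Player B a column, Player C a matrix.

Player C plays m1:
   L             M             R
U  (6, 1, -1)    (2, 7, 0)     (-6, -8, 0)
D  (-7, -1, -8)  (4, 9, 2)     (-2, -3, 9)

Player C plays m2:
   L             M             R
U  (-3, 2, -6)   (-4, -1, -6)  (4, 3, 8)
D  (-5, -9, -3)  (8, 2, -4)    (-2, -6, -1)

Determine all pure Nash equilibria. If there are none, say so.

(U, R, m2); (D, M, m1)

Check each profile: it is a Nash equilibrium iff no player can strictly gain by switching unilaterally.
(U, L, m1): Player B can switch to M (1 → 7). Not NE.
(U, L, m2): Player B can switch to R (2 → 3). Not NE.
(U, M, m1): Player A can switch to D (2 → 4). Not NE.
(U, M, m2): Player A can switch to D (-4 → 8). Not NE.
(U, R, m1): Player A can switch to D (-6 → -2). Not NE.
(U, R, m2): Player A gets 4, best alternative -2; Player B gets 3, best alternative 2; Player C gets 8, best alternative 0. No profitable deviation — NE.
(D, L, m1): Player A can switch to U (-7 → 6). Not NE.
(D, M, m1): Player A gets 4, best alternative 2; Player B gets 9, best alternative -1; Player C gets 2, best alternative -4. No profitable deviation — NE.
(The remaining 4 profiles each have a profitable deviation by the same check.)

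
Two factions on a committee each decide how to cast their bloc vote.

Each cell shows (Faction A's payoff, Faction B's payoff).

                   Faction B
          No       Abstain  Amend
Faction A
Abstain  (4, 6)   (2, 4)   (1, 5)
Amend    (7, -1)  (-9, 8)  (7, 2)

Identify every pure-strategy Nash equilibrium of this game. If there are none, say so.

Mark each player's best response to every combination of opponents' strategies; a profile where every player is best-responding is a pure Nash equilibrium.
Faction A against No: payoffs 4, 7 → best response Amend.
Faction A against Abstain: payoffs 2, -9 → best response Abstain.
Faction A against Amend: payoffs 1, 7 → best response Amend.
Faction B against Abstain: payoffs 6, 4, 5 → best response No.
Faction B against Amend: payoffs -1, 8, 2 → best response Abstain.
No profile is a mutual best response for all players.

This game has no pure Nash equilibrium.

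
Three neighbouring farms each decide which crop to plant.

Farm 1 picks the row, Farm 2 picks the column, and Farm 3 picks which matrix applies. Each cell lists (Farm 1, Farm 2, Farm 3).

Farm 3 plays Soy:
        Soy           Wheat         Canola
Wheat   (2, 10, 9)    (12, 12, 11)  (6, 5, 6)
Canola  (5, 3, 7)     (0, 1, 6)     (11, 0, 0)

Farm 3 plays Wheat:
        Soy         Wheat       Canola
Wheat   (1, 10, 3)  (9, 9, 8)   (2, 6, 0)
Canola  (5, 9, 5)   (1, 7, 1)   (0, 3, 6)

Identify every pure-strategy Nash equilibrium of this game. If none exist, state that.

(Wheat, Soy, Soy): Farm 1 can switch to Canola (2 → 5). Not NE.
(Wheat, Soy, Wheat): Farm 1 can switch to Canola (1 → 5). Not NE.
(Wheat, Wheat, Soy): Farm 1 gets 12, best alternative 0; Farm 2 gets 12, best alternative 10; Farm 3 gets 11, best alternative 8. No profitable deviation — NE.
(Wheat, Wheat, Wheat): Farm 2 can switch to Soy (9 → 10). Not NE.
(Wheat, Canola, Soy): Farm 1 can switch to Canola (6 → 11). Not NE.
(Wheat, Canola, Wheat): Farm 2 can switch to Soy (6 → 10). Not NE.
(Canola, Soy, Soy): Farm 1 gets 5, best alternative 2; Farm 2 gets 3, best alternative 1; Farm 3 gets 7, best alternative 5. No profitable deviation — NE.
(Canola, Soy, Wheat): Farm 3 can switch to Soy (5 → 7). Not NE.
(The remaining 4 profiles each have a profitable deviation by the same check.)

(Wheat, Wheat, Soy) and (Canola, Soy, Soy)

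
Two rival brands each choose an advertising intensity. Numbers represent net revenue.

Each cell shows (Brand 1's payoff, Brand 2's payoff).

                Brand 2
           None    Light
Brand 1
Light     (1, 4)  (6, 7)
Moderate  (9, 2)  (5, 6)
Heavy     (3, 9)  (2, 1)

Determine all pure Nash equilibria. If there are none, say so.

(Light, None): Brand 1 can switch to Moderate (1 → 9). Not NE.
(Light, Light): Brand 1 gets 6, best alternative 5; Brand 2 gets 7, best alternative 4. No profitable deviation — NE.
(Moderate, None): Brand 2 can switch to Light (2 → 6). Not NE.
(Moderate, Light): Brand 1 can switch to Light (5 → 6). Not NE.
(Heavy, None): Brand 1 can switch to Moderate (3 → 9). Not NE.
(Heavy, Light): Brand 1 can switch to Light (2 → 6). Not NE.

(Light, Light)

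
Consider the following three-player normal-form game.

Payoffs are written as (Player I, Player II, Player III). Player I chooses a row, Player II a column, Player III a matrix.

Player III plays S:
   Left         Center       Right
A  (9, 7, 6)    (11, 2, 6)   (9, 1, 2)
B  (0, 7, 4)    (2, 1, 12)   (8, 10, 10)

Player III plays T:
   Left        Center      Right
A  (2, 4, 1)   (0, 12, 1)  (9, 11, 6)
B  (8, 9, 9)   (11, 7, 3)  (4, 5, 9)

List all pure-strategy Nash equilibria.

Player I against (Left, S): payoffs 9, 0 → best response A.
Player I against (Left, T): payoffs 2, 8 → best response B.
Player I against (Center, S): payoffs 11, 2 → best response A.
Player I against (Center, T): payoffs 0, 11 → best response B.
Player I against (Right, S): payoffs 9, 8 → best response A.
Player I against (Right, T): payoffs 9, 4 → best response A.
Player II against (A, S): payoffs 7, 2, 1 → best response Left.
Player II against (A, T): payoffs 4, 12, 11 → best response Center.
Player II against (B, S): payoffs 7, 1, 10 → best response Right.
Player II against (B, T): payoffs 9, 7, 5 → best response Left.
Player III against (A, Left): payoffs 6, 1 → best response S.
Player III against (A, Center): payoffs 6, 1 → best response S.
Player III against (A, Right): payoffs 2, 6 → best response T.
Player III against (B, Left): payoffs 4, 9 → best response T.
Player III against (B, Center): payoffs 12, 3 → best response S.
Player III against (B, Right): payoffs 10, 9 → best response S.
Mutual best responses: (A, Left, S); (B, Left, T).

The pure Nash equilibria are (A, Left, S) and (B, Left, T).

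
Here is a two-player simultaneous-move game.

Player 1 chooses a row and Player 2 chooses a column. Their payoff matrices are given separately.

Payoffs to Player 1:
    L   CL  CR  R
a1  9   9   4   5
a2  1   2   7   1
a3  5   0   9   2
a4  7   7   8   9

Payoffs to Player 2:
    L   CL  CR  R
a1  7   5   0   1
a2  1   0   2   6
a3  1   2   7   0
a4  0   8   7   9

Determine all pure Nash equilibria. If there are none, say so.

Mark each player's best response to every combination of opponents' strategies; a profile where every player is best-responding is a pure Nash equilibrium.
Player 1 against L: payoffs 9, 1, 5, 7 → best response a1.
Player 1 against CL: payoffs 9, 2, 0, 7 → best response a1.
Player 1 against CR: payoffs 4, 7, 9, 8 → best response a3.
Player 1 against R: payoffs 5, 1, 2, 9 → best response a4.
Player 2 against a1: payoffs 7, 5, 0, 1 → best response L.
Player 2 against a2: payoffs 1, 0, 2, 6 → best response R.
Player 2 against a3: payoffs 1, 2, 7, 0 → best response CR.
Player 2 against a4: payoffs 0, 8, 7, 9 → best response R.
Mutual best responses: (a1, L); (a3, CR); (a4, R).

Pure-strategy Nash equilibria: (a1, L), (a3, CR), (a4, R)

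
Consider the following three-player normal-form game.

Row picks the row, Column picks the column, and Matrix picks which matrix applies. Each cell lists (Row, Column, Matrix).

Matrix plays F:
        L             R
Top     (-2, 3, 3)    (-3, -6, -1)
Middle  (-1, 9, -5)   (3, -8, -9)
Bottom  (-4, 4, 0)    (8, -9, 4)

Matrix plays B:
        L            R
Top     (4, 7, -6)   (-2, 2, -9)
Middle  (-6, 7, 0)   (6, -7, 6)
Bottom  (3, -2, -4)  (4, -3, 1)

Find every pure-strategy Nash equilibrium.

Check each profile: it is a Nash equilibrium iff no player can strictly gain by switching unilaterally.
(Top, L, F): Row can switch to Middle (-2 → -1). Not NE.
(Top, L, B): Matrix can switch to F (-6 → 3). Not NE.
(Top, R, F): Row can switch to Middle (-3 → 3). Not NE.
(Top, R, B): Row can switch to Middle (-2 → 6). Not NE.
(Middle, L, F): Matrix can switch to B (-5 → 0). Not NE.
(Middle, L, B): Row can switch to Top (-6 → 4). Not NE.
(Middle, R, F): Row can switch to Bottom (3 → 8). Not NE.
(Middle, R, B): Column can switch to L (-7 → 7). Not NE.
(Bottom, L, F): Row can switch to Top (-4 → -2). Not NE.
(Bottom, L, B): Row can switch to Top (3 → 4). Not NE.
(The remaining 2 profiles each have a profitable deviation by the same check.)

This game has no pure Nash equilibrium.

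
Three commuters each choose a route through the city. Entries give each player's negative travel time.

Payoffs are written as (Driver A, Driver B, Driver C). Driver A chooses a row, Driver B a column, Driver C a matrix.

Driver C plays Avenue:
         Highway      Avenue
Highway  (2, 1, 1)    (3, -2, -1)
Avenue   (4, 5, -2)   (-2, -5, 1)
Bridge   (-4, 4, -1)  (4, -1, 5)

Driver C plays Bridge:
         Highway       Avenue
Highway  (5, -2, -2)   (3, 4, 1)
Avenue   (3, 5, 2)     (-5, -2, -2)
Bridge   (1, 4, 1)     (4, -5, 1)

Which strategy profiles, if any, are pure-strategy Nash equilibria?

No pure-strategy Nash equilibrium.

(Highway, Highway, Avenue): Driver A can switch to Avenue (2 → 4). Not NE.
(Highway, Highway, Bridge): Driver B can switch to Avenue (-2 → 4). Not NE.
(Highway, Avenue, Avenue): Driver A can switch to Bridge (3 → 4). Not NE.
(Highway, Avenue, Bridge): Driver A can switch to Bridge (3 → 4). Not NE.
(Avenue, Highway, Avenue): Driver C can switch to Bridge (-2 → 2). Not NE.
(Avenue, Highway, Bridge): Driver A can switch to Highway (3 → 5). Not NE.
(Avenue, Avenue, Avenue): Driver A can switch to Highway (-2 → 3). Not NE.
(Avenue, Avenue, Bridge): Driver A can switch to Highway (-5 → 3). Not NE.
(Bridge, Highway, Avenue): Driver A can switch to Highway (-4 → 2). Not NE.
(Bridge, Highway, Bridge): Driver A can switch to Highway (1 → 5). Not NE.
(The remaining 2 profiles each have a profitable deviation by the same check.)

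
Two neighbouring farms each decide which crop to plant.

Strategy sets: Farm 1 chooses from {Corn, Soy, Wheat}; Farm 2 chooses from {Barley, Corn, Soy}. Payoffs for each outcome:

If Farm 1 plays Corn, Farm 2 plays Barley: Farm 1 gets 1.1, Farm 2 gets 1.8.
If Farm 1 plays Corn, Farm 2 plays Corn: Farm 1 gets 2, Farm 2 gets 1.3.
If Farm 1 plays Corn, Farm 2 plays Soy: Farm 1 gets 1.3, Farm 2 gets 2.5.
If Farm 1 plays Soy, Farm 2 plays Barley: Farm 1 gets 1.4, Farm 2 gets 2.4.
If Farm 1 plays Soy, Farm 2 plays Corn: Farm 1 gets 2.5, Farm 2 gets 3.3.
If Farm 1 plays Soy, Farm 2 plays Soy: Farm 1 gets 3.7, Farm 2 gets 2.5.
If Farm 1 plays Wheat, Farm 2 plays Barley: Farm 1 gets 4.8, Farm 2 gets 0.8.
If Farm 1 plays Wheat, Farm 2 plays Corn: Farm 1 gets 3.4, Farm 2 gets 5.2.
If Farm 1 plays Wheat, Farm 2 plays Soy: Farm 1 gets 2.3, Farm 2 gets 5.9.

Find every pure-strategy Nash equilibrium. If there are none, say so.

none

Farm 1 against Barley: payoffs 1.1, 1.4, 4.8 → best response Wheat.
Farm 1 against Corn: payoffs 2, 2.5, 3.4 → best response Wheat.
Farm 1 against Soy: payoffs 1.3, 3.7, 2.3 → best response Soy.
Farm 2 against Corn: payoffs 1.8, 1.3, 2.5 → best response Soy.
Farm 2 against Soy: payoffs 2.4, 3.3, 2.5 → best response Corn.
Farm 2 against Wheat: payoffs 0.8, 5.2, 5.9 → best response Soy.
No profile is a mutual best response for all players.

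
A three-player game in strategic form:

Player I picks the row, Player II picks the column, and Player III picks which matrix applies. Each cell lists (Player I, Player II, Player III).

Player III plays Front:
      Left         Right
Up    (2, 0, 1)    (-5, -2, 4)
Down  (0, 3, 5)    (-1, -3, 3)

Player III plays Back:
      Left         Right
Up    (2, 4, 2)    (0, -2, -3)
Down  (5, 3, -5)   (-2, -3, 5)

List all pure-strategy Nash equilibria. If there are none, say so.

This game has no pure Nash equilibrium.

(Up, Left, Front): Player III can switch to Back (1 → 2). Not NE.
(Up, Left, Back): Player I can switch to Down (2 → 5). Not NE.
(Up, Right, Front): Player I can switch to Down (-5 → -1). Not NE.
(Up, Right, Back): Player II can switch to Left (-2 → 4). Not NE.
(Down, Left, Front): Player I can switch to Up (0 → 2). Not NE.
(Down, Left, Back): Player III can switch to Front (-5 → 5). Not NE.
(The remaining 2 profiles each have a profitable deviation by the same check.)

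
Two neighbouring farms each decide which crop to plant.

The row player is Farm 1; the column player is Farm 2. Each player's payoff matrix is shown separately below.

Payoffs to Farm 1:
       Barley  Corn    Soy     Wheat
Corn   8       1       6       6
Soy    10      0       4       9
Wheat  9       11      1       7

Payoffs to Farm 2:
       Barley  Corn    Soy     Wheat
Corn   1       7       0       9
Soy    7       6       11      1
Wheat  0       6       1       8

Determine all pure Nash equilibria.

Farm 1 against Barley: payoffs 8, 10, 9 → best response Soy.
Farm 1 against Corn: payoffs 1, 0, 11 → best response Wheat.
Farm 1 against Soy: payoffs 6, 4, 1 → best response Corn.
Farm 1 against Wheat: payoffs 6, 9, 7 → best response Soy.
Farm 2 against Corn: payoffs 1, 7, 0, 9 → best response Wheat.
Farm 2 against Soy: payoffs 7, 6, 11, 1 → best response Soy.
Farm 2 against Wheat: payoffs 0, 6, 1, 8 → best response Wheat.
No profile is a mutual best response for all players.

none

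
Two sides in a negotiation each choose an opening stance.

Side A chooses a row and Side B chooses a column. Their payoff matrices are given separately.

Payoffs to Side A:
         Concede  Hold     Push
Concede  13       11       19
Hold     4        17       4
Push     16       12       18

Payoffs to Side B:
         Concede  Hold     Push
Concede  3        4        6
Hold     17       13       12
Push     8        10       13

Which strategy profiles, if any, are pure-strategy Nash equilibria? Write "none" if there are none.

(Concede, Concede): Side A can switch to Push (13 → 16). Not NE.
(Concede, Hold): Side A can switch to Hold (11 → 17). Not NE.
(Concede, Push): Side A gets 19, best alternative 18; Side B gets 6, best alternative 4. No profitable deviation — NE.
(Hold, Concede): Side A can switch to Concede (4 → 13). Not NE.
(Hold, Hold): Side B can switch to Concede (13 → 17). Not NE.
(Hold, Push): Side A can switch to Concede (4 → 19). Not NE.
(Push, Concede): Side B can switch to Hold (8 → 10). Not NE.
(Push, Hold): Side A can switch to Hold (12 → 17). Not NE.
(Push, Push): Side A can switch to Concede (18 → 19). Not NE.

(Concede, Push)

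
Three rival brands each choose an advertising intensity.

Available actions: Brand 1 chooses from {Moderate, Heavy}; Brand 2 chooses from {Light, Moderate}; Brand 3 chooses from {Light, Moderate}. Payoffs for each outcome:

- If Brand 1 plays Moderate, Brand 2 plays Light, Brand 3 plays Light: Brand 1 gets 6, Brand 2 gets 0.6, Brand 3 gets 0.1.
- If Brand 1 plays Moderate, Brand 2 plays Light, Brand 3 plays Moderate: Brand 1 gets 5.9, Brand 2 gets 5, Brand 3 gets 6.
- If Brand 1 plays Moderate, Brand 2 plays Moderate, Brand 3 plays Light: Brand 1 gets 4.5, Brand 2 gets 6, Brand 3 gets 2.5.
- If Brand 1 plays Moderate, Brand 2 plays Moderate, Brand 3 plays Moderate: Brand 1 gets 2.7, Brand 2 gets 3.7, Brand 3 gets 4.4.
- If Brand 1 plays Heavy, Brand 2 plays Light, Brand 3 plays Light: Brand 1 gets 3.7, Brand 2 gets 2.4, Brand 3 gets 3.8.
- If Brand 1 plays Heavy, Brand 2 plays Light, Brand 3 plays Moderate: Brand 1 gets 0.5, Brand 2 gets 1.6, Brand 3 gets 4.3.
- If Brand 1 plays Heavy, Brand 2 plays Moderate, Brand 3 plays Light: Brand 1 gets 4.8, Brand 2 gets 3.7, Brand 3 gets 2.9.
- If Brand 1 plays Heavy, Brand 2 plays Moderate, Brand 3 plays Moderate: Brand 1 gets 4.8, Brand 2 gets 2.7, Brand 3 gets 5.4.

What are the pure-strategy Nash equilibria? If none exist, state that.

Pure-strategy Nash equilibria: (Moderate, Light, Moderate), (Heavy, Moderate, Moderate)

Check each profile: it is a Nash equilibrium iff no player can strictly gain by switching unilaterally.
(Moderate, Light, Light): Brand 2 can switch to Moderate (0.6 → 6). Not NE.
(Moderate, Light, Moderate): Brand 1 gets 5.9, best alternative 0.5; Brand 2 gets 5, best alternative 3.7; Brand 3 gets 6, best alternative 0.1. No profitable deviation — NE.
(Moderate, Moderate, Light): Brand 1 can switch to Heavy (4.5 → 4.8). Not NE.
(Moderate, Moderate, Moderate): Brand 1 can switch to Heavy (2.7 → 4.8). Not NE.
(Heavy, Light, Light): Brand 1 can switch to Moderate (3.7 → 6). Not NE.
(Heavy, Light, Moderate): Brand 1 can switch to Moderate (0.5 → 5.9). Not NE.
(Heavy, Moderate, Light): Brand 3 can switch to Moderate (2.9 → 5.4). Not NE.
(Heavy, Moderate, Moderate): Brand 1 gets 4.8, best alternative 2.7; Brand 2 gets 2.7, best alternative 1.6; Brand 3 gets 5.4, best alternative 2.9. No profitable deviation — NE.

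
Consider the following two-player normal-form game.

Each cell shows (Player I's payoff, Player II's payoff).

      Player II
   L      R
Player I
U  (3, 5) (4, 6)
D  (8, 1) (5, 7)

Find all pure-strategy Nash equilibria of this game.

Player I against L: payoffs 3, 8 → best response D.
Player I against R: payoffs 4, 5 → best response D.
Player II against U: payoffs 5, 6 → best response R.
Player II against D: payoffs 1, 7 → best response R.
Mutual best responses: (D, R).

Pure NE: (D, R)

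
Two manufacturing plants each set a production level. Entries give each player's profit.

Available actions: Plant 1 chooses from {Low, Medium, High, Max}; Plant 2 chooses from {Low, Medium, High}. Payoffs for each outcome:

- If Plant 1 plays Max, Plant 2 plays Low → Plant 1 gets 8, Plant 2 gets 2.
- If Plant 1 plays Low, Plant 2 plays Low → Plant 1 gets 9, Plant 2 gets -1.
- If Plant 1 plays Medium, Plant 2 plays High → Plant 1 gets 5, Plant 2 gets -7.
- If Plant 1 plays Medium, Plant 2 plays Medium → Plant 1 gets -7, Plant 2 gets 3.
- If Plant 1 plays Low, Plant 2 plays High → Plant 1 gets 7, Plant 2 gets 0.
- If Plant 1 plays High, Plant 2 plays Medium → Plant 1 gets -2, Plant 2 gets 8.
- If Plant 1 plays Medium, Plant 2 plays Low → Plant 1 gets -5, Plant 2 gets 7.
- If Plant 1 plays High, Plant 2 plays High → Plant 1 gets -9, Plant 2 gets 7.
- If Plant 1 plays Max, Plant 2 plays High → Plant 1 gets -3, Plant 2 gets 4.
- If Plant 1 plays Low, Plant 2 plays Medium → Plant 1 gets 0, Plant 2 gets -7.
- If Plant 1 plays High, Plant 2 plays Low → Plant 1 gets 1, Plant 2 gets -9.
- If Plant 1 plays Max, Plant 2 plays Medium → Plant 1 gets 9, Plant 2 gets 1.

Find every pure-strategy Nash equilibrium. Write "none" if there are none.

The unique pure-strategy Nash equilibrium is (Low, High).

Mark each player's best response to every combination of opponents' strategies; a profile where every player is best-responding is a pure Nash equilibrium.
Plant 1 against Low: payoffs 9, -5, 1, 8 → best response Low.
Plant 1 against Medium: payoffs 0, -7, -2, 9 → best response Max.
Plant 1 against High: payoffs 7, 5, -9, -3 → best response Low.
Plant 2 against Low: payoffs -1, -7, 0 → best response High.
Plant 2 against Medium: payoffs 7, 3, -7 → best response Low.
Plant 2 against High: payoffs -9, 8, 7 → best response Medium.
Plant 2 against Max: payoffs 2, 1, 4 → best response High.
Mutual best responses: (Low, High).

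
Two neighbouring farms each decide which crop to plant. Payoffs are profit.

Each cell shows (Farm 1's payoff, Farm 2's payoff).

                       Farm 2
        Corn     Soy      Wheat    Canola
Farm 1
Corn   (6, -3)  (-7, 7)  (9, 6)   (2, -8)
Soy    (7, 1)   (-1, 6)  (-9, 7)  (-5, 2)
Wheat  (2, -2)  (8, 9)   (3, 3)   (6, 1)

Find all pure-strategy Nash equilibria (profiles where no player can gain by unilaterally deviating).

Farm 1 against Corn: payoffs 6, 7, 2 → best response Soy.
Farm 1 against Soy: payoffs -7, -1, 8 → best response Wheat.
Farm 1 against Wheat: payoffs 9, -9, 3 → best response Corn.
Farm 1 against Canola: payoffs 2, -5, 6 → best response Wheat.
Farm 2 against Corn: payoffs -3, 7, 6, -8 → best response Soy.
Farm 2 against Soy: payoffs 1, 6, 7, 2 → best response Wheat.
Farm 2 against Wheat: payoffs -2, 9, 3, 1 → best response Soy.
Mutual best responses: (Wheat, Soy).

(Wheat, Soy)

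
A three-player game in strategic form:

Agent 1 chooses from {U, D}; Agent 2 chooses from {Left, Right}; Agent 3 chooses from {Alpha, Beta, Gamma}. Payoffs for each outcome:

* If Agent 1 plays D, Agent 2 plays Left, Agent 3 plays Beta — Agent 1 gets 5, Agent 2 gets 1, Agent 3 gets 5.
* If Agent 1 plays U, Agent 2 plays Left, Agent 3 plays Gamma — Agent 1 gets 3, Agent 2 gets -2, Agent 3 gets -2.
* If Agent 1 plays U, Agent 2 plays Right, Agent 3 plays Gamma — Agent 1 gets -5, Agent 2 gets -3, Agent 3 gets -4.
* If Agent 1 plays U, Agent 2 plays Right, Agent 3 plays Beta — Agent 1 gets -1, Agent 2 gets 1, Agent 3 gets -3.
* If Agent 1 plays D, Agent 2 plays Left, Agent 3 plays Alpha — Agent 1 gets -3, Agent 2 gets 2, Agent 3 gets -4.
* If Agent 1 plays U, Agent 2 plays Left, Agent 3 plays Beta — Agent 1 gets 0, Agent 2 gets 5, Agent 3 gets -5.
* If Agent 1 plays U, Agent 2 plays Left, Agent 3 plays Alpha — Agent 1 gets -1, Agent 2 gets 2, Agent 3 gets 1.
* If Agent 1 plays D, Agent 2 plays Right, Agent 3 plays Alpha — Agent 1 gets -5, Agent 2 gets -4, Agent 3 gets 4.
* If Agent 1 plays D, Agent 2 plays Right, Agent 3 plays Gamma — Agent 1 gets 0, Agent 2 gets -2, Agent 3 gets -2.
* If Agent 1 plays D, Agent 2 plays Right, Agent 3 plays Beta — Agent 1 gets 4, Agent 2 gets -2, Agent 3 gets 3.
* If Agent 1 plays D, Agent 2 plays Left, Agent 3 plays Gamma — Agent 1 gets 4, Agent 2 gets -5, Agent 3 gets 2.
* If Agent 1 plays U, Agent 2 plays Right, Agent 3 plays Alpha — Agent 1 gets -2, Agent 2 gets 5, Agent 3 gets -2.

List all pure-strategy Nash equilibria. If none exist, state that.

For each player, find the best response to each opponent profile; mutual best responses are the pure NE.
Agent 1 against (Left, Alpha): payoffs -1, -3 → best response U.
Agent 1 against (Left, Beta): payoffs 0, 5 → best response D.
Agent 1 against (Left, Gamma): payoffs 3, 4 → best response D.
Agent 1 against (Right, Alpha): payoffs -2, -5 → best response U.
Agent 1 against (Right, Beta): payoffs -1, 4 → best response D.
Agent 1 against (Right, Gamma): payoffs -5, 0 → best response D.
Agent 2 against (U, Alpha): payoffs 2, 5 → best response Right.
Agent 2 against (U, Beta): payoffs 5, 1 → best response Left.
Agent 2 against (U, Gamma): payoffs -2, -3 → best response Left.
Agent 2 against (D, Alpha): payoffs 2, -4 → best response Left.
Agent 2 against (D, Beta): payoffs 1, -2 → best response Left.
Agent 2 against (D, Gamma): payoffs -5, -2 → best response Right.
Agent 3 against (U, Left): payoffs 1, -5, -2 → best response Alpha.
Agent 3 against (U, Right): payoffs -2, -3, -4 → best response Alpha.
Agent 3 against (D, Left): payoffs -4, 5, 2 → best response Beta.
Agent 3 against (D, Right): payoffs 4, 3, -2 → best response Alpha.
Mutual best responses: (U, Right, Alpha); (D, Left, Beta).

(U, Right, Alpha) and (D, Left, Beta)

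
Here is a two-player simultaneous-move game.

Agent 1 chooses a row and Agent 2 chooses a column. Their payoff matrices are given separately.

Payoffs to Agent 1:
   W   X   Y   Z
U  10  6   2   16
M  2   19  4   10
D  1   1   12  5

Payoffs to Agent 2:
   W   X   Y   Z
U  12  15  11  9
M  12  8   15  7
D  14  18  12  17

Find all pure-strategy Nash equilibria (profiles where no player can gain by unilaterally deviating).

This game has no pure Nash equilibrium.

(U, W): Agent 2 can switch to X (12 → 15). Not NE.
(U, X): Agent 1 can switch to M (6 → 19). Not NE.
(U, Y): Agent 1 can switch to M (2 → 4). Not NE.
(U, Z): Agent 2 can switch to W (9 → 12). Not NE.
(M, W): Agent 1 can switch to U (2 → 10). Not NE.
(M, X): Agent 2 can switch to W (8 → 12). Not NE.
(M, Y): Agent 1 can switch to D (4 → 12). Not NE.
(M, Z): Agent 1 can switch to U (10 → 16). Not NE.
(The remaining 4 profiles each have a profitable deviation by the same check.)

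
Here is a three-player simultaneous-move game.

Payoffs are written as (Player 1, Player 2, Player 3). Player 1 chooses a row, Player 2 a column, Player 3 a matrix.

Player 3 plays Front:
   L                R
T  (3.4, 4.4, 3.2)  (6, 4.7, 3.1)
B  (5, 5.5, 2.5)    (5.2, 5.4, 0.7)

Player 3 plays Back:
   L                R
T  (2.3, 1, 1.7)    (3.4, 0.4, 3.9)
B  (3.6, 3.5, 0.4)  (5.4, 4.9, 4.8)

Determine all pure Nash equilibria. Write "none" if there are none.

Pure-strategy Nash equilibria: (B, L, Front); (B, R, Back)

(T, L, Front): Player 1 can switch to B (3.4 → 5). Not NE.
(T, L, Back): Player 1 can switch to B (2.3 → 3.6). Not NE.
(T, R, Front): Player 3 can switch to Back (3.1 → 3.9). Not NE.
(T, R, Back): Player 1 can switch to B (3.4 → 5.4). Not NE.
(B, L, Front): Player 1 gets 5, best alternative 3.4; Player 2 gets 5.5, best alternative 5.4; Player 3 gets 2.5, best alternative 0.4. No profitable deviation — NE.
(B, L, Back): Player 2 can switch to R (3.5 → 4.9). Not NE.
(B, R, Front): Player 1 can switch to T (5.2 → 6). Not NE.
(B, R, Back): Player 1 gets 5.4, best alternative 3.4; Player 2 gets 4.9, best alternative 3.5; Player 3 gets 4.8, best alternative 0.7. No profitable deviation — NE.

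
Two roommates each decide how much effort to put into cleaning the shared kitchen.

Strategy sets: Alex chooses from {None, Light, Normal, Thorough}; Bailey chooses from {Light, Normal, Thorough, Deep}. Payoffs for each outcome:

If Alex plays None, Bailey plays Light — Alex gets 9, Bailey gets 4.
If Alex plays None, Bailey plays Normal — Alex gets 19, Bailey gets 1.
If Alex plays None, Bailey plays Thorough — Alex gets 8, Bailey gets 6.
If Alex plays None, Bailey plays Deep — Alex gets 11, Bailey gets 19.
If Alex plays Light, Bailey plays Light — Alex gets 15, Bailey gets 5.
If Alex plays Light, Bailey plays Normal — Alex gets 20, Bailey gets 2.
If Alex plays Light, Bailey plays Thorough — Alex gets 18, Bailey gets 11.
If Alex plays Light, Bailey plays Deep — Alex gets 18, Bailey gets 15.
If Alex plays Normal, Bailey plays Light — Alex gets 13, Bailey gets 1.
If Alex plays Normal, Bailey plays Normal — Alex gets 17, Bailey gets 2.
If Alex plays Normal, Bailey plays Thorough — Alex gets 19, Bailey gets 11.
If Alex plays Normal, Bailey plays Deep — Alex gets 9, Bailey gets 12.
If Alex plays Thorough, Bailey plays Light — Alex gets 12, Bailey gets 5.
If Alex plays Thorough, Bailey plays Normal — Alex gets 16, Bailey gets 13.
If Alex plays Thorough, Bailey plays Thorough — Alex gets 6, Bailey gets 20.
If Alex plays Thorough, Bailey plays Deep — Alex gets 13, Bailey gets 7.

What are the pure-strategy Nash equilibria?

(Light, Deep)

Mark each player's best response to every combination of opponents' strategies; a profile where every player is best-responding is a pure Nash equilibrium.
Alex against Light: payoffs 9, 15, 13, 12 → best response Light.
Alex against Normal: payoffs 19, 20, 17, 16 → best response Light.
Alex against Thorough: payoffs 8, 18, 19, 6 → best response Normal.
Alex against Deep: payoffs 11, 18, 9, 13 → best response Light.
Bailey against None: payoffs 4, 1, 6, 19 → best response Deep.
Bailey against Light: payoffs 5, 2, 11, 15 → best response Deep.
Bailey against Normal: payoffs 1, 2, 11, 12 → best response Deep.
Bailey against Thorough: payoffs 5, 13, 20, 7 → best response Thorough.
Mutual best responses: (Light, Deep).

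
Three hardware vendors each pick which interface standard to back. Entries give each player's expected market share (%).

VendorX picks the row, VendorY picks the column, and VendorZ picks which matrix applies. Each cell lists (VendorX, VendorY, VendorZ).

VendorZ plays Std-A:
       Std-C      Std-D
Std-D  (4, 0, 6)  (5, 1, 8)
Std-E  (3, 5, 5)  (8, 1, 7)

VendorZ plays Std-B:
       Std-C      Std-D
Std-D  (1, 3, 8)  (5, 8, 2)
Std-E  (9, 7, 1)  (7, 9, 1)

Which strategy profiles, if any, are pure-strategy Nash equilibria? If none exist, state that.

(Std-D, Std-C, Std-A): VendorY can switch to Std-D (0 → 1). Not NE.
(Std-D, Std-C, Std-B): VendorX can switch to Std-E (1 → 9). Not NE.
(Std-D, Std-D, Std-A): VendorX can switch to Std-E (5 → 8). Not NE.
(Std-D, Std-D, Std-B): VendorX can switch to Std-E (5 → 7). Not NE.
(Std-E, Std-C, Std-A): VendorX can switch to Std-D (3 → 4). Not NE.
(Std-E, Std-C, Std-B): VendorY can switch to Std-D (7 → 9). Not NE.
(Std-E, Std-D, Std-A): VendorY can switch to Std-C (1 → 5). Not NE.
(Std-E, Std-D, Std-B): VendorZ can switch to Std-A (1 → 7). Not NE.

No pure-strategy Nash equilibrium.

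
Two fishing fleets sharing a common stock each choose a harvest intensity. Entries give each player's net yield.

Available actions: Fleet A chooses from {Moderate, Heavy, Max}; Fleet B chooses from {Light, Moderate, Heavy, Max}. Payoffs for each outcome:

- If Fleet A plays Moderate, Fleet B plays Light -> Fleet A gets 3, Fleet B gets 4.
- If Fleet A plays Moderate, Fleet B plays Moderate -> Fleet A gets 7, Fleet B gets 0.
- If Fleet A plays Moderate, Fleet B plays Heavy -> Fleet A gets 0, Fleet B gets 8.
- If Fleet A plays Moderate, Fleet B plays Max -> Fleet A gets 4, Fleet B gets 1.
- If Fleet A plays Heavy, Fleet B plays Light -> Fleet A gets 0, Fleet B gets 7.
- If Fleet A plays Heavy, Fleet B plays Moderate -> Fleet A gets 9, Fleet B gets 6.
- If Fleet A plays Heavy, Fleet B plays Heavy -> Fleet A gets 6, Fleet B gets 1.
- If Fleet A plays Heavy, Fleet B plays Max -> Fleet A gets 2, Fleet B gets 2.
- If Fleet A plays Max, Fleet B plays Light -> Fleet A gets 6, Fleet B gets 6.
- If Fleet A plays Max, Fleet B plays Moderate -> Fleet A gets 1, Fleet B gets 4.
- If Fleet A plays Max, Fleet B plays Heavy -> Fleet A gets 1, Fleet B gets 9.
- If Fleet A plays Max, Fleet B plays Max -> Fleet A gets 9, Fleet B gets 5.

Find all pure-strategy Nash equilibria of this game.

(Moderate, Light): Fleet A can switch to Max (3 → 6). Not NE.
(Moderate, Moderate): Fleet A can switch to Heavy (7 → 9). Not NE.
(Moderate, Heavy): Fleet A can switch to Heavy (0 → 6). Not NE.
(Moderate, Max): Fleet A can switch to Max (4 → 9). Not NE.
(Heavy, Light): Fleet A can switch to Moderate (0 → 3). Not NE.
(Heavy, Moderate): Fleet B can switch to Light (6 → 7). Not NE.
(Heavy, Heavy): Fleet B can switch to Light (1 → 7). Not NE.
(Heavy, Max): Fleet A can switch to Moderate (2 → 4). Not NE.
(The remaining 4 profiles each have a profitable deviation by the same check.)

This game has no pure Nash equilibrium.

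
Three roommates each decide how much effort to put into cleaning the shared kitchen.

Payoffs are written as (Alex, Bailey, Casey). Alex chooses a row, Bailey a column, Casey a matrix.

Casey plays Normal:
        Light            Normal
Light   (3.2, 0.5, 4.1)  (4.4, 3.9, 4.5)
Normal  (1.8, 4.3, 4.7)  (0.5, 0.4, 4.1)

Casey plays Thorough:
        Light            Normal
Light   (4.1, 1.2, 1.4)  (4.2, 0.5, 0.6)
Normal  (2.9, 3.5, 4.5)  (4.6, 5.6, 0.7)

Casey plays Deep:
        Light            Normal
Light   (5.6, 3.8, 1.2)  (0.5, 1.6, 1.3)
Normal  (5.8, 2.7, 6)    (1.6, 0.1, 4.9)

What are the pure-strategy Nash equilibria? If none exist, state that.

(Light, Light, Normal): Bailey can switch to Normal (0.5 → 3.9). Not NE.
(Light, Light, Thorough): Casey can switch to Normal (1.4 → 4.1). Not NE.
(Light, Light, Deep): Alex can switch to Normal (5.6 → 5.8). Not NE.
(Light, Normal, Normal): Alex gets 4.4, best alternative 0.5; Bailey gets 3.9, best alternative 0.5; Casey gets 4.5, best alternative 1.3. No profitable deviation — NE.
(Light, Normal, Thorough): Alex can switch to Normal (4.2 → 4.6). Not NE.
(Light, Normal, Deep): Alex can switch to Normal (0.5 → 1.6). Not NE.
(Normal, Light, Normal): Alex can switch to Light (1.8 → 3.2). Not NE.
(Normal, Light, Deep): Alex gets 5.8, best alternative 5.6; Bailey gets 2.7, best alternative 0.1; Casey gets 6, best alternative 4.7. No profitable deviation — NE.
(The remaining 4 profiles each have a profitable deviation by the same check.)

The pure Nash equilibria are (Light, Normal, Normal), (Normal, Light, Deep).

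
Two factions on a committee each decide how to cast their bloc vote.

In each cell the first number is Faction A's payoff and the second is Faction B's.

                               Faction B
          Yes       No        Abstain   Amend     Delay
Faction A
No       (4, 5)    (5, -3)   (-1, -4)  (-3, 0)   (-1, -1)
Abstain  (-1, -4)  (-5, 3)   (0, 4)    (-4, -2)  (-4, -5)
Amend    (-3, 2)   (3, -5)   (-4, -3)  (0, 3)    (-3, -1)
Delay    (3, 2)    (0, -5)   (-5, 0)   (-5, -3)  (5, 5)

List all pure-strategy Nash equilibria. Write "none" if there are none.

Pure-strategy Nash equilibria: (No, Yes), (Abstain, Abstain), (Amend, Amend), (Delay, Delay)

(No, Yes): Faction A gets 4, best alternative 3; Faction B gets 5, best alternative 0. No profitable deviation — NE.
(No, No): Faction B can switch to Yes (-3 → 5). Not NE.
(No, Abstain): Faction A can switch to Abstain (-1 → 0). Not NE.
(No, Amend): Faction A can switch to Amend (-3 → 0). Not NE.
(No, Delay): Faction A can switch to Delay (-1 → 5). Not NE.
(Abstain, Yes): Faction A can switch to No (-1 → 4). Not NE.
(Abstain, No): Faction A can switch to No (-5 → 5). Not NE.
(Abstain, Abstain): Faction A gets 0, best alternative -1; Faction B gets 4, best alternative 3. No profitable deviation — NE.
(Abstain, Amend): Faction A can switch to No (-4 → -3). Not NE.
(Abstain, Delay): Faction A can switch to No (-4 → -1). Not NE.
(Amend, Amend): Faction A gets 0, best alternative -3; Faction B gets 3, best alternative 2. No profitable deviation — NE.
(Delay, Delay): Faction A gets 5, best alternative -1; Faction B gets 5, best alternative 2. No profitable deviation — NE.
(The remaining 8 profiles each have a profitable deviation by the same check.)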